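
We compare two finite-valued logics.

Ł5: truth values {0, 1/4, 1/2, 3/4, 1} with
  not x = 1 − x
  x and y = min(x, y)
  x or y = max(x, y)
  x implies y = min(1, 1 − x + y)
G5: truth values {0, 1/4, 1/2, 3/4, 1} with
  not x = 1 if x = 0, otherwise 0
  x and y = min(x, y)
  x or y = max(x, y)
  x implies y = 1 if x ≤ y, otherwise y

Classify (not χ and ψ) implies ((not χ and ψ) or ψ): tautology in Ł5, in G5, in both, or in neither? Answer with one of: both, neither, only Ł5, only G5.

both

In Ł5: every assignment gives 1 — tautology.
In G5: every assignment gives 1 — tautology.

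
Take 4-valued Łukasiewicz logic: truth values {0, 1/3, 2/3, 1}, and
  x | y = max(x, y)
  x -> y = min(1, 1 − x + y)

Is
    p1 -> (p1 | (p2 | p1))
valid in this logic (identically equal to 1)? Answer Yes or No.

p1 = 0, p2 = 0 ↦ 1
p1 = 0, p2 = 1/3 ↦ 1
p1 = 0, p2 = 2/3 ↦ 1
p1 = 0, p2 = 1 ↦ 1
p1 = 1/3, p2 = 0 ↦ 1
p1 = 1/3, p2 = 1/3 ↦ 1
p1 = 1/3, p2 = 2/3 ↦ 1
p1 = 1/3, p2 = 1 ↦ 1
p1 = 2/3, p2 = 0 ↦ 1
p1 = 2/3, p2 = 1/3 ↦ 1
p1 = 2/3, p2 = 2/3 ↦ 1
p1 = 2/3, p2 = 1 ↦ 1
p1 = 1, p2 = 0 ↦ 1
p1 = 1, p2 = 1/3 ↦ 1
p1 = 1, p2 = 2/3 ↦ 1
p1 = 1, p2 = 1 ↦ 1
Every assignment gives a value ≥ 1.

Yes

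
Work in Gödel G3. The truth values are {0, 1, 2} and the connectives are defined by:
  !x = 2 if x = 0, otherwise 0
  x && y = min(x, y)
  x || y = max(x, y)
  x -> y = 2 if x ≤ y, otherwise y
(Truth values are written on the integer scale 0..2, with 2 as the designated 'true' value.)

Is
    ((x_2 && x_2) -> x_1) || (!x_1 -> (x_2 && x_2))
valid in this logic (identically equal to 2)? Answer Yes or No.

Counterexample: take x_1 = 0, x_2 = 1.
x_2 && x_2 = 1 && 1 = 1
(x_2 && x_2) -> x_1 = 1 -> 0 = 0
!x_1 = !0 = 2
x_2 && x_2 = 1 && 1 = 1
!x_1 -> (x_2 && x_2) = 2 -> 1 = 1
((x_2 && x_2) -> x_1) || (!x_1 -> (x_2 && x_2)) = 0 || 1 = 1
This gives 1 ≠ 2.

No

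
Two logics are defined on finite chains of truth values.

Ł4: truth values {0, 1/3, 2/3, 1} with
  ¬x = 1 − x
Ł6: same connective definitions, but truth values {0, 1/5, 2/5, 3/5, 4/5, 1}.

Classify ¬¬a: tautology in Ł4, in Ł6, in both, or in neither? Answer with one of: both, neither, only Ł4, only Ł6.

In Ł4: at a = 0 the value is 0 — not a tautology.
In Ł6: at a = 0 the value is 0 — not a tautology.

neither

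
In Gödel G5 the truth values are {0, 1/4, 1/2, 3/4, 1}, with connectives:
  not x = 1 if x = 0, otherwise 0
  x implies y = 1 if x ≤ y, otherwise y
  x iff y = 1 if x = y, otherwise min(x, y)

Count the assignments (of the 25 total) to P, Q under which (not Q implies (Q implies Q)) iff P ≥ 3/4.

10

value 1: 5 assignments (counts)
value 3/4: 5 assignments (counts)
value 1/2: 5 assignments
value 1/4: 5 assignments
value 0: 5 assignments
So 10 of the 25 assignments meet the threshold.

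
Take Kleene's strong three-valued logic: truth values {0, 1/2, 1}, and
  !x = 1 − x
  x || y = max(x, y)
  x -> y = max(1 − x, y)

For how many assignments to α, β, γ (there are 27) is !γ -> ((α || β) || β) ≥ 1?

19

value 1: 19 assignments (counts)
value 1/2: 7 assignments
value 0: 1 assignment
So 19 of the 27 assignments meet the threshold.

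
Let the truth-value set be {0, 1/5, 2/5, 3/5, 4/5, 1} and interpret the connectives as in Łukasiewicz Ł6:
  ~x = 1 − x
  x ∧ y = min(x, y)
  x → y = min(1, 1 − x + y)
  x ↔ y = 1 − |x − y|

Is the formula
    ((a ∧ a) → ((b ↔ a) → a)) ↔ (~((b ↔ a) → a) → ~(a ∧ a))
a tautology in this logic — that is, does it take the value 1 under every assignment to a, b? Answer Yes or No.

At a = 3/5, b = 0, for instance:
a ∧ a = 3/5 ∧ 3/5 = 3/5
b ↔ a = 0 ↔ 3/5 = 2/5
(b ↔ a) → a = 2/5 → 3/5 = 1
(a ∧ a) → ((b ↔ a) → a) = 3/5 → 1 = 1
~((b ↔ a) → a) = ~1 = 0
~(a ∧ a) = ~3/5 = 2/5
~((b ↔ a) → a) → ~(a ∧ a) = 0 → 2/5 = 1
((a ∧ a) → ((b ↔ a) → a)) ↔ (~((b ↔ a) → a) → ~(a ∧ a)) = 1 ↔ 1 = 1
and checking the remaining 35 assignments likewise gives ≥ 1 in every case.

Yes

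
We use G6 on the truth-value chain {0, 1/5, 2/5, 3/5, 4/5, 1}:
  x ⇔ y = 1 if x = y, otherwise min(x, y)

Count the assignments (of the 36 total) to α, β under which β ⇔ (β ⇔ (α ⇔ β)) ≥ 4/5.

value 1: 6 assignments (counts)
value 4/5: 2 assignments (counts)
value 3/5: 4 assignments
value 2/5: 6 assignments
value 1/5: 8 assignments
value 0: 10 assignments
So 8 of the 36 assignments meet the threshold.

8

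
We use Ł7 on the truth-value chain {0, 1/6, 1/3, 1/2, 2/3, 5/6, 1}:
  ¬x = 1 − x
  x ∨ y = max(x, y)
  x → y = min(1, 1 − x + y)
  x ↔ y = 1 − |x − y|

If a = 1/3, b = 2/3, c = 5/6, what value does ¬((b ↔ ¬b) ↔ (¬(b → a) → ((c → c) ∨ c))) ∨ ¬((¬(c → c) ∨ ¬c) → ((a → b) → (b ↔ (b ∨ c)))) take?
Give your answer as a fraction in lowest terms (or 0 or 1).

¬b = ¬2/3 = 1/3
b ↔ ¬b = 2/3 ↔ 1/3 = 2/3
b → a = 2/3 → 1/3 = 2/3
¬(b → a) = ¬2/3 = 1/3
c → c = 5/6 → 5/6 = 1
(c → c) ∨ c = 1 ∨ 5/6 = 1
¬(b → a) → ((c → c) ∨ c) = 1/3 → 1 = 1
(b ↔ ¬b) ↔ (¬(b → a) → ((c → c) ∨ c)) = 2/3 ↔ 1 = 2/3
¬((b ↔ ¬b) ↔ (¬(b → a) → ((c → c) ∨ c))) = ¬2/3 = 1/3
c → c = 5/6 → 5/6 = 1
¬(c → c) = ¬1 = 0
¬c = ¬5/6 = 1/6
¬(c → c) ∨ ¬c = 0 ∨ 1/6 = 1/6
a → b = 1/3 → 2/3 = 1
b ∨ c = 2/3 ∨ 5/6 = 5/6
b ↔ (b ∨ c) = 2/3 ↔ 5/6 = 5/6
(a → b) → (b ↔ (b ∨ c)) = 1 → 5/6 = 5/6
(¬(c → c) ∨ ¬c) → ((a → b) → (b ↔ (b ∨ c))) = 1/6 → 5/6 = 1
¬((¬(c → c) ∨ ¬c) → ((a → b) → (b ↔ (b ∨ c)))) = ¬1 = 0
¬((b ↔ ¬b) ↔ (¬(b → a) → ((c → c) ∨ c))) ∨ ¬((¬(c → c) ∨ ¬c) → ((a → b) → (b ↔ (b ∨ c)))) = 1/3 ∨ 0 = 1/3

1/3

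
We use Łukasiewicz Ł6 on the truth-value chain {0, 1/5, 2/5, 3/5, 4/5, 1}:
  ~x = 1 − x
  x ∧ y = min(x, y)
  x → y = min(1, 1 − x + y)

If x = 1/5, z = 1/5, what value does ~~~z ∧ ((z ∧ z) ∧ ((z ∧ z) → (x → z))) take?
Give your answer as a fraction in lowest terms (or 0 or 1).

~z = ~1/5 = 4/5
~~z = ~4/5 = 1/5
~~~z = ~1/5 = 4/5
z ∧ z = 1/5 ∧ 1/5 = 1/5
z ∧ z = 1/5 ∧ 1/5 = 1/5
x → z = 1/5 → 1/5 = 1
(z ∧ z) → (x → z) = 1/5 → 1 = 1
(z ∧ z) ∧ ((z ∧ z) → (x → z)) = 1/5 ∧ 1 = 1/5
~~~z ∧ ((z ∧ z) ∧ ((z ∧ z) → (x → z))) = 4/5 ∧ 1/5 = 1/5

1/5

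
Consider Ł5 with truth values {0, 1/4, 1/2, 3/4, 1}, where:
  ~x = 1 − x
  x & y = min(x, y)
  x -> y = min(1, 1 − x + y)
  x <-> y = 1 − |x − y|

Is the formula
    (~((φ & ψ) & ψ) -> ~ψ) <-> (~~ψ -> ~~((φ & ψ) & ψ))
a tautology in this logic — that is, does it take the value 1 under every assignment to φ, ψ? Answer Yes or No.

Yes

At φ = 3/4, ψ = 1, for instance:
φ & ψ = 3/4 & 1 = 3/4
(φ & ψ) & ψ = 3/4 & 1 = 3/4
~((φ & ψ) & ψ) = ~3/4 = 1/4
~ψ = ~1 = 0
~((φ & ψ) & ψ) -> ~ψ = 1/4 -> 0 = 3/4
~~ψ = ~0 = 1
~~((φ & ψ) & ψ) = ~1/4 = 3/4
~~ψ -> ~~((φ & ψ) & ψ) = 1 -> 3/4 = 3/4
(~((φ & ψ) & ψ) -> ~ψ) <-> (~~ψ -> ~~((φ & ψ) & ψ)) = 3/4 <-> 3/4 = 1
and checking the remaining 24 assignments likewise gives ≥ 1 in every case.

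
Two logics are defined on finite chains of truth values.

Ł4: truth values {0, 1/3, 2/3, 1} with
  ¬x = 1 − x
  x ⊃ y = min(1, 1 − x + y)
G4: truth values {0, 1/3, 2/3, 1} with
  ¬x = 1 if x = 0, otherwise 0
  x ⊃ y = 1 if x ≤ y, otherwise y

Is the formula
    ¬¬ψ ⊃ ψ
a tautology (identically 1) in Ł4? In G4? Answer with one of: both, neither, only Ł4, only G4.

only Ł4

In Ł4: every assignment gives 1 — tautology.
In G4: at ψ = 1/3 the value is 1/3 — not a tautology.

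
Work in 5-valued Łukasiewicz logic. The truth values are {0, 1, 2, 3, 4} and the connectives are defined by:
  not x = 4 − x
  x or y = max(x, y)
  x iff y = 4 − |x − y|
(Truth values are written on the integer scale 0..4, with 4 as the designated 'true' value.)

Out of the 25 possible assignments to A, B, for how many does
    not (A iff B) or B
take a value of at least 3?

value 4: 6 assignments (counts)
value 3: 7 assignments (counts)
value 2: 7 assignments
value 1: 4 assignments
value 0: 1 assignment
So 13 of the 25 assignments meet the threshold.

13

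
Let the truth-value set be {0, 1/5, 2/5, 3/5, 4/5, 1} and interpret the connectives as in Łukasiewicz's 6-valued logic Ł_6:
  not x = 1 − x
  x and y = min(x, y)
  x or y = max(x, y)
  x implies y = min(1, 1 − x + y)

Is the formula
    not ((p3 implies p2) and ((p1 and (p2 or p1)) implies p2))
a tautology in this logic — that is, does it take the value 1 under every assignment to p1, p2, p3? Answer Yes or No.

No

Counterexample: take p1 = 0, p2 = 0, p3 = 0.
p3 implies p2 = 0 implies 0 = 1
p2 or p1 = 0 or 0 = 0
p1 and (p2 or p1) = 0 and 0 = 0
(p1 and (p2 or p1)) implies p2 = 0 implies 0 = 1
(p3 implies p2) and ((p1 and (p2 or p1)) implies p2) = 1 and 1 = 1
not ((p3 implies p2) and ((p1 and (p2 or p1)) implies p2)) = not 1 = 0
This gives 0 ≠ 1.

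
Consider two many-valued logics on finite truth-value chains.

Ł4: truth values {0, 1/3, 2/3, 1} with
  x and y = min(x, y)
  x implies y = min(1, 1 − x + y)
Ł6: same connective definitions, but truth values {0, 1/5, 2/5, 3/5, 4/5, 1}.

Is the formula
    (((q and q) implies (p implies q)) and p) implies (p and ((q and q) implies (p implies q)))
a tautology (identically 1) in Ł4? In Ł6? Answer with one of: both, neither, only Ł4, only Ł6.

In Ł4: every assignment gives 1 — tautology.
In Ł6: every assignment gives 1 — tautology.

both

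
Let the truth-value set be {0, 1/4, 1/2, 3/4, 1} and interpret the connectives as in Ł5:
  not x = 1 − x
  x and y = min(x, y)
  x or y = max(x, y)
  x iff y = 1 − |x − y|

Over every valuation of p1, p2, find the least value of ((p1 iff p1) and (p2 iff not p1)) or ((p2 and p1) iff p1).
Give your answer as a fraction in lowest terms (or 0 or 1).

1/2

Take p1 = 1/2, p2 = 0:
p1 iff p1 = 1/2 iff 1/2 = 1
not p1 = not 1/2 = 1/2
p2 iff not p1 = 0 iff 1/2 = 1/2
(p1 iff p1) and (p2 iff not p1) = 1 and 1/2 = 1/2
p2 and p1 = 0 and 1/2 = 0
(p2 and p1) iff p1 = 0 iff 1/2 = 1/2
((p1 iff p1) and (p2 iff not p1)) or ((p2 and p1) iff p1) = 1/2 or 1/2 = 1/2
No assignment yields a value below 1/2, so this is the minimum.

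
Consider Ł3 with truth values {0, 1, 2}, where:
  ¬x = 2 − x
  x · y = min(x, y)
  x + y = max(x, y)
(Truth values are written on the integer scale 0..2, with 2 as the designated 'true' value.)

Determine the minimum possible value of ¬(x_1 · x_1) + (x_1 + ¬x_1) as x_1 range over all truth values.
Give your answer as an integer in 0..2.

1

Take x_1 = 1:
x_1 · x_1 = 1 · 1 = 1
¬(x_1 · x_1) = ¬1 = 1
¬x_1 = ¬1 = 1
x_1 + ¬x_1 = 1 + 1 = 1
¬(x_1 · x_1) + (x_1 + ¬x_1) = 1 + 1 = 1
No assignment yields a value below 1, so this is the minimum.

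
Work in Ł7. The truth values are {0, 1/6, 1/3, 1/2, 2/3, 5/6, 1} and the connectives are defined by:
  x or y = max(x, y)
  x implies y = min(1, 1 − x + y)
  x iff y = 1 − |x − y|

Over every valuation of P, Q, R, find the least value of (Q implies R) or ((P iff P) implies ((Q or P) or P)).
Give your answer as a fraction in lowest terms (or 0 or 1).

1/2

Take P = 0, Q = 1/2, R = 0:
Q implies R = 1/2 implies 0 = 1/2
P iff P = 0 iff 0 = 1
Q or P = 1/2 or 0 = 1/2
(Q or P) or P = 1/2 or 0 = 1/2
(P iff P) implies ((Q or P) or P) = 1 implies 1/2 = 1/2
(Q implies R) or ((P iff P) implies ((Q or P) or P)) = 1/2 or 1/2 = 1/2
No assignment yields a value below 1/2, so this is the minimum.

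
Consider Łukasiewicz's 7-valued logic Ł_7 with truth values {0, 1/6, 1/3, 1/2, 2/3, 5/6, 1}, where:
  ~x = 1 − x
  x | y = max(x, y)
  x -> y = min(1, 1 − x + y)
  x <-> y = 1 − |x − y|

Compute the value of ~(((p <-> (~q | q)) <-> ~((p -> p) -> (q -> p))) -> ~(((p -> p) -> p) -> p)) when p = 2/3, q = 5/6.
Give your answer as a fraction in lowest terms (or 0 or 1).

1/3

~q = ~5/6 = 1/6
~q | q = 1/6 | 5/6 = 5/6
p <-> (~q | q) = 2/3 <-> 5/6 = 5/6
p -> p = 2/3 -> 2/3 = 1
q -> p = 5/6 -> 2/3 = 5/6
(p -> p) -> (q -> p) = 1 -> 5/6 = 5/6
~((p -> p) -> (q -> p)) = ~5/6 = 1/6
(p <-> (~q | q)) <-> ~((p -> p) -> (q -> p)) = 5/6 <-> 1/6 = 1/3
p -> p = 2/3 -> 2/3 = 1
(p -> p) -> p = 1 -> 2/3 = 2/3
((p -> p) -> p) -> p = 2/3 -> 2/3 = 1
~(((p -> p) -> p) -> p) = ~1 = 0
((p <-> (~q | q)) <-> ~((p -> p) -> (q -> p))) -> ~(((p -> p) -> p) -> p) = 1/3 -> 0 = 2/3
~(((p <-> (~q | q)) <-> ~((p -> p) -> (q -> p))) -> ~(((p -> p) -> p) -> p)) = ~2/3 = 1/3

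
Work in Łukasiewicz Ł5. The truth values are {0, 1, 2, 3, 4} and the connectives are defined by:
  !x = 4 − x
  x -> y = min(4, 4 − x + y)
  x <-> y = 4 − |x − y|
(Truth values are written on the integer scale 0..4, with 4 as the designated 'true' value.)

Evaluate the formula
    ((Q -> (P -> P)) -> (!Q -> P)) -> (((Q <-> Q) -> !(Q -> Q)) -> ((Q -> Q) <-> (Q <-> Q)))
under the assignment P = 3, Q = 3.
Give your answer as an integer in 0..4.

P -> P = 3 -> 3 = 4
Q -> (P -> P) = 3 -> 4 = 4
!Q = !3 = 1
!Q -> P = 1 -> 3 = 4
(Q -> (P -> P)) -> (!Q -> P) = 4 -> 4 = 4
Q <-> Q = 3 <-> 3 = 4
Q -> Q = 3 -> 3 = 4
!(Q -> Q) = !4 = 0
(Q <-> Q) -> !(Q -> Q) = 4 -> 0 = 0
Q -> Q = 3 -> 3 = 4
Q <-> Q = 3 <-> 3 = 4
(Q -> Q) <-> (Q <-> Q) = 4 <-> 4 = 4
((Q <-> Q) -> !(Q -> Q)) -> ((Q -> Q) <-> (Q <-> Q)) = 0 -> 4 = 4
((Q -> (P -> P)) -> (!Q -> P)) -> (((Q <-> Q) -> !(Q -> Q)) -> ((Q -> Q) <-> (Q <-> Q))) = 4 -> 4 = 4

4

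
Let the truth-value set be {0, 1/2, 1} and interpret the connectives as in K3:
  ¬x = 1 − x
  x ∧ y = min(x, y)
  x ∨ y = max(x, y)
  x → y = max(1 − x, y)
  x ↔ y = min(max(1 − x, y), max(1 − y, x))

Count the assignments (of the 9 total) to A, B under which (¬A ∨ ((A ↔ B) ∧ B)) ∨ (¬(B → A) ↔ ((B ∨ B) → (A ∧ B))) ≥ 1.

A = 0, B = 0 ↦ 1  ≥
A = 0, B = 1/2 ↦ 1  ≥
A = 0, B = 1 ↦ 1  ≥
A = 1/2, B = 0 ↦ 1/2  <
A = 1/2, B = 1/2 ↦ 1/2  <
A = 1/2, B = 1 ↦ 1/2  <
A = 1, B = 0 ↦ 0  <
A = 1, B = 1/2 ↦ 1/2  <
A = 1, B = 1 ↦ 1  ≥
So 4 of the 9 assignments meet the threshold.

4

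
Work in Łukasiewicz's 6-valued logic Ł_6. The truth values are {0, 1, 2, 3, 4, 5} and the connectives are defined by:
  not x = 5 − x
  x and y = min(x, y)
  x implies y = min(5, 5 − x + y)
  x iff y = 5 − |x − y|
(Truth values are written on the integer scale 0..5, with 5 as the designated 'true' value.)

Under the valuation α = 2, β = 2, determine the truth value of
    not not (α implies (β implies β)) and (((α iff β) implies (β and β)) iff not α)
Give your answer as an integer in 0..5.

4

β implies β = 2 implies 2 = 5
α implies (β implies β) = 2 implies 5 = 5
not (α implies (β implies β)) = not 5 = 0
not not (α implies (β implies β)) = not 0 = 5
α iff β = 2 iff 2 = 5
β and β = 2 and 2 = 2
(α iff β) implies (β and β) = 5 implies 2 = 2
not α = not 2 = 3
((α iff β) implies (β and β)) iff not α = 2 iff 3 = 4
not not (α implies (β implies β)) and (((α iff β) implies (β and β)) iff not α) = 5 and 4 = 4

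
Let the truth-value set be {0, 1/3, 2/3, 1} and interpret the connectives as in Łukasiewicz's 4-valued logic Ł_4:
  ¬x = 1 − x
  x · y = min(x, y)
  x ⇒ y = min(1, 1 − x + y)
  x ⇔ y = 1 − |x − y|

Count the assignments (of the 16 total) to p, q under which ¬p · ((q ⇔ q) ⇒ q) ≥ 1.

p = 0, q = 0 ↦ 0  <
p = 0, q = 1/3 ↦ 1/3  <
p = 0, q = 2/3 ↦ 2/3  <
p = 0, q = 1 ↦ 1  ≥
p = 1/3, q = 0 ↦ 0  <
p = 1/3, q = 1/3 ↦ 1/3  <
p = 1/3, q = 2/3 ↦ 2/3  <
p = 1/3, q = 1 ↦ 2/3  <
p = 2/3, q = 0 ↦ 0  <
p = 2/3, q = 1/3 ↦ 1/3  <
p = 2/3, q = 2/3 ↦ 1/3  <
p = 2/3, q = 1 ↦ 1/3  <
p = 1, q = 0 ↦ 0  <
p = 1, q = 1/3 ↦ 0  <
p = 1, q = 2/3 ↦ 0  <
p = 1, q = 1 ↦ 0  <
So 1 of the 16 assignments meets the threshold.

1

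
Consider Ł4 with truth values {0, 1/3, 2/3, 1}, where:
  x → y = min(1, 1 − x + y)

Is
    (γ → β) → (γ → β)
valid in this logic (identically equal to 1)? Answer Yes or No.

β = 0, γ = 0 ↦ 1
β = 0, γ = 1/3 ↦ 1
β = 0, γ = 2/3 ↦ 1
β = 0, γ = 1 ↦ 1
β = 1/3, γ = 0 ↦ 1
β = 1/3, γ = 1/3 ↦ 1
β = 1/3, γ = 2/3 ↦ 1
β = 1/3, γ = 1 ↦ 1
β = 2/3, γ = 0 ↦ 1
β = 2/3, γ = 1/3 ↦ 1
β = 2/3, γ = 2/3 ↦ 1
β = 2/3, γ = 1 ↦ 1
β = 1, γ = 0 ↦ 1
β = 1, γ = 1/3 ↦ 1
β = 1, γ = 2/3 ↦ 1
β = 1, γ = 1 ↦ 1
Every assignment gives a value ≥ 1.

Yes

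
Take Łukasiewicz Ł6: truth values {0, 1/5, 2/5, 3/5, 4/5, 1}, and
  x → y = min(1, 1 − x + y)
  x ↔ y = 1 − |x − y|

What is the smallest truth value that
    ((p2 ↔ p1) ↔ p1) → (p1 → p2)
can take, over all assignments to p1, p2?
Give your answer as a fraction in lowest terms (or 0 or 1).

3/5

Take p1 = 3/5, p2 = 0:
p2 ↔ p1 = 0 ↔ 3/5 = 2/5
(p2 ↔ p1) ↔ p1 = 2/5 ↔ 3/5 = 4/5
p1 → p2 = 3/5 → 0 = 2/5
((p2 ↔ p1) ↔ p1) → (p1 → p2) = 4/5 → 2/5 = 3/5
No assignment yields a value below 3/5, so this is the minimum.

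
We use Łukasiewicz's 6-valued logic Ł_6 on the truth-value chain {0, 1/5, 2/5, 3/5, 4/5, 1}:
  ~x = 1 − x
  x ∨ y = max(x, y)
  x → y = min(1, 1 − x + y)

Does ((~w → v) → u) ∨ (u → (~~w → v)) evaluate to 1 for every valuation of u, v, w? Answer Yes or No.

Counterexample: take u = 1/5, v = 0, w = 1.
~w = ~1 = 0
~w → v = 0 → 0 = 1
(~w → v) → u = 1 → 1/5 = 1/5
~w = ~1 = 0
~~w = ~0 = 1
~~w → v = 1 → 0 = 0
u → (~~w → v) = 1/5 → 0 = 4/5
((~w → v) → u) ∨ (u → (~~w → v)) = 1/5 ∨ 4/5 = 4/5
This gives 4/5 ≠ 1.

No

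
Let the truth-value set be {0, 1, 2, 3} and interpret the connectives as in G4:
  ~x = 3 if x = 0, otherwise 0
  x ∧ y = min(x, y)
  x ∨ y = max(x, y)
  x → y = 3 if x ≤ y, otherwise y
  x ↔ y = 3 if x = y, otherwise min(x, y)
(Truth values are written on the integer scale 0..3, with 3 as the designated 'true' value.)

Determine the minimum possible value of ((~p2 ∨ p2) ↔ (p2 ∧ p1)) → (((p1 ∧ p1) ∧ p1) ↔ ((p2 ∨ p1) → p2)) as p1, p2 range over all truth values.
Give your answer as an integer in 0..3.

1

Take p1 = 1, p2 = 1:
~p2 = ~1 = 0
~p2 ∨ p2 = 0 ∨ 1 = 1
p2 ∧ p1 = 1 ∧ 1 = 1
(~p2 ∨ p2) ↔ (p2 ∧ p1) = 1 ↔ 1 = 3
p1 ∧ p1 = 1 ∧ 1 = 1
(p1 ∧ p1) ∧ p1 = 1 ∧ 1 = 1
p2 ∨ p1 = 1 ∨ 1 = 1
(p2 ∨ p1) → p2 = 1 → 1 = 3
((p1 ∧ p1) ∧ p1) ↔ ((p2 ∨ p1) → p2) = 1 ↔ 3 = 1
((~p2 ∨ p2) ↔ (p2 ∧ p1)) → (((p1 ∧ p1) ∧ p1) ↔ ((p2 ∨ p1) → p2)) = 3 → 1 = 1
No assignment yields a value below 1, so this is the minimum.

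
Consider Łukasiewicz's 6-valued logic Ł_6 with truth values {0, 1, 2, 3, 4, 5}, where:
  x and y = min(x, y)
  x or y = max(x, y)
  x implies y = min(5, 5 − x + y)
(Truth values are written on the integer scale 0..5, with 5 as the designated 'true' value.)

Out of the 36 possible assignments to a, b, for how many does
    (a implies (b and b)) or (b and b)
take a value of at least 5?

21

value 5: 21 assignments (counts)
value 4: 5 assignments
value 3: 4 assignments
value 2: 3 assignments
value 1: 2 assignments
value 0: 1 assignment
So 21 of the 36 assignments meet the threshold.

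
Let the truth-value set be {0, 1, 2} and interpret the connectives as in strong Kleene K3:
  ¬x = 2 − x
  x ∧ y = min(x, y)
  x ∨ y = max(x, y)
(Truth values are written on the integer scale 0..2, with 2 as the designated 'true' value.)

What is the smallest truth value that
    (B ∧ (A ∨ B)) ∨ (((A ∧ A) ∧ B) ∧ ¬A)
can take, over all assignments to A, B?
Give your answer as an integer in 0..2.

Take A = 0, B = 0:
A ∨ B = 0 ∨ 0 = 0
B ∧ (A ∨ B) = 0 ∧ 0 = 0
A ∧ A = 0 ∧ 0 = 0
(A ∧ A) ∧ B = 0 ∧ 0 = 0
¬A = ¬0 = 2
((A ∧ A) ∧ B) ∧ ¬A = 0 ∧ 2 = 0
(B ∧ (A ∨ B)) ∨ (((A ∧ A) ∧ B) ∧ ¬A) = 0 ∨ 0 = 0
No assignment yields a value below 0, so this is the minimum.

0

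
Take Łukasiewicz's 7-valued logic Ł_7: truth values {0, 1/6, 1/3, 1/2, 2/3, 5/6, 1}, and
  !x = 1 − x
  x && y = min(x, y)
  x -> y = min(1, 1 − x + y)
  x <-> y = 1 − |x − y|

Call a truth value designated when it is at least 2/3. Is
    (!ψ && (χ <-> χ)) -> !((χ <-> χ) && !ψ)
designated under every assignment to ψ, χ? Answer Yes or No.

No

Counterexample: take ψ = 0, χ = 0.
!ψ = !0 = 1
χ <-> χ = 0 <-> 0 = 1
!ψ && (χ <-> χ) = 1 && 1 = 1
(χ <-> χ) && !ψ = 1 && 1 = 1
!((χ <-> χ) && !ψ) = !1 = 0
(!ψ && (χ <-> χ)) -> !((χ <-> χ) && !ψ) = 1 -> 0 = 0
This gives 0, which is below 2/3.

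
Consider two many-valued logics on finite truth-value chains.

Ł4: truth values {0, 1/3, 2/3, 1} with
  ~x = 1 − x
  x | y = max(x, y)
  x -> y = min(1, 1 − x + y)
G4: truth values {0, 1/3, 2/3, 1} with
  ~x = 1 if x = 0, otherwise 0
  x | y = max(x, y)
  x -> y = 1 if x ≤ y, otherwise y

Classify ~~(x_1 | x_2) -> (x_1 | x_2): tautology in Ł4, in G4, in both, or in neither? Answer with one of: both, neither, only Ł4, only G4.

In Ł4: every assignment gives 1 — tautology.
In G4: at x_1 = 0, x_2 = 1/3 the value is 1/3 — not a tautology.

only Ł4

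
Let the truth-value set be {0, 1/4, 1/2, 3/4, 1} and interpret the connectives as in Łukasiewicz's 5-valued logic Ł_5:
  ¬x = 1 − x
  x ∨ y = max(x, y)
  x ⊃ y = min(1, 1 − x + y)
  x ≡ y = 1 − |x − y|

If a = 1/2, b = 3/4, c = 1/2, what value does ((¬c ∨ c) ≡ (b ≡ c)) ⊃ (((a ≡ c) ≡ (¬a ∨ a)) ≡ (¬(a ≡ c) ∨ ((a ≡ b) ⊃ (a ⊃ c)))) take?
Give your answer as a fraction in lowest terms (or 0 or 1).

3/4

¬c = ¬1/2 = 1/2
¬c ∨ c = 1/2 ∨ 1/2 = 1/2
b ≡ c = 3/4 ≡ 1/2 = 3/4
(¬c ∨ c) ≡ (b ≡ c) = 1/2 ≡ 3/4 = 3/4
a ≡ c = 1/2 ≡ 1/2 = 1
¬a = ¬1/2 = 1/2
¬a ∨ a = 1/2 ∨ 1/2 = 1/2
(a ≡ c) ≡ (¬a ∨ a) = 1 ≡ 1/2 = 1/2
a ≡ c = 1/2 ≡ 1/2 = 1
¬(a ≡ c) = ¬1 = 0
a ≡ b = 1/2 ≡ 3/4 = 3/4
a ⊃ c = 1/2 ⊃ 1/2 = 1
(a ≡ b) ⊃ (a ⊃ c) = 3/4 ⊃ 1 = 1
¬(a ≡ c) ∨ ((a ≡ b) ⊃ (a ⊃ c)) = 0 ∨ 1 = 1
((a ≡ c) ≡ (¬a ∨ a)) ≡ (¬(a ≡ c) ∨ ((a ≡ b) ⊃ (a ⊃ c))) = 1/2 ≡ 1 = 1/2
((¬c ∨ c) ≡ (b ≡ c)) ⊃ (((a ≡ c) ≡ (¬a ∨ a)) ≡ (¬(a ≡ c) ∨ ((a ≡ b) ⊃ (a ⊃ c)))) = 3/4 ⊃ 1/2 = 3/4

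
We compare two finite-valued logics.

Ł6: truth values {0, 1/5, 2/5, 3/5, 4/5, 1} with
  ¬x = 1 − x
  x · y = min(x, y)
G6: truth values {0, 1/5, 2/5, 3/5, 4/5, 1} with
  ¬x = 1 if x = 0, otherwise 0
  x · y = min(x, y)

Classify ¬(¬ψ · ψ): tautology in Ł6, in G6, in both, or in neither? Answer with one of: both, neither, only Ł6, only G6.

In Ł6: at ψ = 1/5 the value is 4/5 — not a tautology.
In G6: every assignment gives 1 — tautology.

only G6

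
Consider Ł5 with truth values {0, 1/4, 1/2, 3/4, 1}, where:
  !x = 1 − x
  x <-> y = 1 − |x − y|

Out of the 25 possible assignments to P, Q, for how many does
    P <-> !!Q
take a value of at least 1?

value 1: 5 assignments (counts)
value 3/4: 8 assignments
value 1/2: 6 assignments
value 1/4: 4 assignments
value 0: 2 assignments
So 5 of the 25 assignments meet the threshold.

5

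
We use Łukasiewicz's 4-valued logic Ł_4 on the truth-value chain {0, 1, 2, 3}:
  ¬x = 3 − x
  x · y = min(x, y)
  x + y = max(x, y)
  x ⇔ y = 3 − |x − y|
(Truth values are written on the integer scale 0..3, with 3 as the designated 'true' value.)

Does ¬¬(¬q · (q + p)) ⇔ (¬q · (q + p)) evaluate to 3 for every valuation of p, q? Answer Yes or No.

p = 0, q = 0 ↦ 3
p = 0, q = 1 ↦ 3
p = 0, q = 2 ↦ 3
p = 0, q = 3 ↦ 3
p = 1, q = 0 ↦ 3
p = 1, q = 1 ↦ 3
p = 1, q = 2 ↦ 3
p = 1, q = 3 ↦ 3
p = 2, q = 0 ↦ 3
p = 2, q = 1 ↦ 3
p = 2, q = 2 ↦ 3
p = 2, q = 3 ↦ 3
p = 3, q = 0 ↦ 3
p = 3, q = 1 ↦ 3
p = 3, q = 2 ↦ 3
p = 3, q = 3 ↦ 3
Every assignment gives a value ≥ 3.

Yes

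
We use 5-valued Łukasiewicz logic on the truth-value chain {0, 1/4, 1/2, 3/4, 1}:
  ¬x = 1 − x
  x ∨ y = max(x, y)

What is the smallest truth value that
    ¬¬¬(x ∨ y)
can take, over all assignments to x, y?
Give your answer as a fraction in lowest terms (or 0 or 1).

Take x = 0, y = 1:
x ∨ y = 0 ∨ 1 = 1
¬(x ∨ y) = ¬1 = 0
¬¬(x ∨ y) = ¬0 = 1
¬¬¬(x ∨ y) = ¬1 = 0
No assignment yields a value below 0, so this is the minimum.

0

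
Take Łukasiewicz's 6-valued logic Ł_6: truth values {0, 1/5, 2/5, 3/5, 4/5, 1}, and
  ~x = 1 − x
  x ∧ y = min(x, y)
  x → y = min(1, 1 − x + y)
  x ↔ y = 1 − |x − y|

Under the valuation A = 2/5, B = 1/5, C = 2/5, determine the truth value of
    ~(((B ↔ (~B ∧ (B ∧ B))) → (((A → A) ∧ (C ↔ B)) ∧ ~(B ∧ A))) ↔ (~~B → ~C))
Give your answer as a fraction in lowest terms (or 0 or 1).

1/5

~B = ~1/5 = 4/5
B ∧ B = 1/5 ∧ 1/5 = 1/5
~B ∧ (B ∧ B) = 4/5 ∧ 1/5 = 1/5
B ↔ (~B ∧ (B ∧ B)) = 1/5 ↔ 1/5 = 1
A → A = 2/5 → 2/5 = 1
C ↔ B = 2/5 ↔ 1/5 = 4/5
(A → A) ∧ (C ↔ B) = 1 ∧ 4/5 = 4/5
B ∧ A = 1/5 ∧ 2/5 = 1/5
~(B ∧ A) = ~1/5 = 4/5
((A → A) ∧ (C ↔ B)) ∧ ~(B ∧ A) = 4/5 ∧ 4/5 = 4/5
(B ↔ (~B ∧ (B ∧ B))) → (((A → A) ∧ (C ↔ B)) ∧ ~(B ∧ A)) = 1 → 4/5 = 4/5
~B = ~1/5 = 4/5
~~B = ~4/5 = 1/5
~C = ~2/5 = 3/5
~~B → ~C = 1/5 → 3/5 = 1
((B ↔ (~B ∧ (B ∧ B))) → (((A → A) ∧ (C ↔ B)) ∧ ~(B ∧ A))) ↔ (~~B → ~C) = 4/5 ↔ 1 = 4/5
~(((B ↔ (~B ∧ (B ∧ B))) → (((A → A) ∧ (C ↔ B)) ∧ ~(B ∧ A))) ↔ (~~B → ~C)) = ~4/5 = 1/5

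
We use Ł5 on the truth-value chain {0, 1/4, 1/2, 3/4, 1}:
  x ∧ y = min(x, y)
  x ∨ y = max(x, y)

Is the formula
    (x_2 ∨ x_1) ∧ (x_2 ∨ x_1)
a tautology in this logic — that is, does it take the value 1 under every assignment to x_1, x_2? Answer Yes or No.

No

Counterexample: take x_1 = 0, x_2 = 0.
x_2 ∨ x_1 = 0 ∨ 0 = 0
(x_2 ∨ x_1) ∧ (x_2 ∨ x_1) = 0 ∧ 0 = 0
This gives 0 ≠ 1.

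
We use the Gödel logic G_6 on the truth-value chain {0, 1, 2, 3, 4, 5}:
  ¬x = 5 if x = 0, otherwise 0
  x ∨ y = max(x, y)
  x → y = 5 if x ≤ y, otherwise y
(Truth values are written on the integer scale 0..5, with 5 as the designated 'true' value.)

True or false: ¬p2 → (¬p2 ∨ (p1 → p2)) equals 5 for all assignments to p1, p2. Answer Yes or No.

At p1 = 5, p2 = 2, for instance:
¬p2 = ¬2 = 0
p1 → p2 = 5 → 2 = 2
¬p2 ∨ (p1 → p2) = 0 ∨ 2 = 2
¬p2 → (¬p2 ∨ (p1 → p2)) = 0 → 2 = 5
and checking the remaining 35 assignments likewise gives ≥ 5 in every case.

Yes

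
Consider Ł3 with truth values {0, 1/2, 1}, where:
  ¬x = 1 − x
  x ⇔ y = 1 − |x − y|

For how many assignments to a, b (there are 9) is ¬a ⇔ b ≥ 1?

a = 0, b = 0 ↦ 0  <
a = 0, b = 1/2 ↦ 1/2  <
a = 0, b = 1 ↦ 1  ≥
a = 1/2, b = 0 ↦ 1/2  <
a = 1/2, b = 1/2 ↦ 1  ≥
a = 1/2, b = 1 ↦ 1/2  <
a = 1, b = 0 ↦ 1  ≥
a = 1, b = 1/2 ↦ 1/2  <
a = 1, b = 1 ↦ 0  <
So 3 of the 9 assignments meet the threshold.

3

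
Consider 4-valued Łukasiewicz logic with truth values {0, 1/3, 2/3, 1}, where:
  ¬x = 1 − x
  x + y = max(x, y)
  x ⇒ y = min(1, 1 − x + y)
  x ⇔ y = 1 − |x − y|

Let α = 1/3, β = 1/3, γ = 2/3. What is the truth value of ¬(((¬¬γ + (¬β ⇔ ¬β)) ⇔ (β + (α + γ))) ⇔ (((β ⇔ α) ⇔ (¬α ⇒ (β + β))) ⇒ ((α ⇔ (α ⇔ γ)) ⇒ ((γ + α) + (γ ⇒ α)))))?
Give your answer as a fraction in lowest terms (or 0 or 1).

¬γ = ¬2/3 = 1/3
¬¬γ = ¬1/3 = 2/3
¬β = ¬1/3 = 2/3
¬β = ¬1/3 = 2/3
¬β ⇔ ¬β = 2/3 ⇔ 2/3 = 1
¬¬γ + (¬β ⇔ ¬β) = 2/3 + 1 = 1
α + γ = 1/3 + 2/3 = 2/3
β + (α + γ) = 1/3 + 2/3 = 2/3
(¬¬γ + (¬β ⇔ ¬β)) ⇔ (β + (α + γ)) = 1 ⇔ 2/3 = 2/3
β ⇔ α = 1/3 ⇔ 1/3 = 1
¬α = ¬1/3 = 2/3
β + β = 1/3 + 1/3 = 1/3
¬α ⇒ (β + β) = 2/3 ⇒ 1/3 = 2/3
(β ⇔ α) ⇔ (¬α ⇒ (β + β)) = 1 ⇔ 2/3 = 2/3
α ⇔ γ = 1/3 ⇔ 2/3 = 2/3
α ⇔ (α ⇔ γ) = 1/3 ⇔ 2/3 = 2/3
γ + α = 2/3 + 1/3 = 2/3
γ ⇒ α = 2/3 ⇒ 1/3 = 2/3
(γ + α) + (γ ⇒ α) = 2/3 + 2/3 = 2/3
(α ⇔ (α ⇔ γ)) ⇒ ((γ + α) + (γ ⇒ α)) = 2/3 ⇒ 2/3 = 1
((β ⇔ α) ⇔ (¬α ⇒ (β + β))) ⇒ ((α ⇔ (α ⇔ γ)) ⇒ ((γ + α) + (γ ⇒ α))) = 2/3 ⇒ 1 = 1
((¬¬γ + (¬β ⇔ ¬β)) ⇔ (β + (α + γ))) ⇔ (((β ⇔ α) ⇔ (¬α ⇒ (β + β))) ⇒ ((α ⇔ (α ⇔ γ)) ⇒ ((γ + α) + (γ ⇒ α)))) = 2/3 ⇔ 1 = 2/3
¬(((¬¬γ + (¬β ⇔ ¬β)) ⇔ (β + (α + γ))) ⇔ (((β ⇔ α) ⇔ (¬α ⇒ (β + β))) ⇒ ((α ⇔ (α ⇔ γ)) ⇒ ((γ + α) + (γ ⇒ α))))) = ¬2/3 = 1/3

1/3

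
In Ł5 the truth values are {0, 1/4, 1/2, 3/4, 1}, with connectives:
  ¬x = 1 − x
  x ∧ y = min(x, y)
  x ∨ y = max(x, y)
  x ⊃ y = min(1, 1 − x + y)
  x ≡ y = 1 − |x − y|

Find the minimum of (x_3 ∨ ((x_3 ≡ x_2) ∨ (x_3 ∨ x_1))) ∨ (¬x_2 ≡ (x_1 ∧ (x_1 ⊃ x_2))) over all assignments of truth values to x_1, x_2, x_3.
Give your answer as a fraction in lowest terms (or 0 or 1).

Take x_1 = 0, x_2 = 0, x_3 = 1/2:
x_3 ≡ x_2 = 1/2 ≡ 0 = 1/2
x_3 ∨ x_1 = 1/2 ∨ 0 = 1/2
(x_3 ≡ x_2) ∨ (x_3 ∨ x_1) = 1/2 ∨ 1/2 = 1/2
x_3 ∨ ((x_3 ≡ x_2) ∨ (x_3 ∨ x_1)) = 1/2 ∨ 1/2 = 1/2
¬x_2 = ¬0 = 1
x_1 ⊃ x_2 = 0 ⊃ 0 = 1
x_1 ∧ (x_1 ⊃ x_2) = 0 ∧ 1 = 0
¬x_2 ≡ (x_1 ∧ (x_1 ⊃ x_2)) = 1 ≡ 0 = 0
(x_3 ∨ ((x_3 ≡ x_2) ∨ (x_3 ∨ x_1))) ∨ (¬x_2 ≡ (x_1 ∧ (x_1 ⊃ x_2))) = 1/2 ∨ 0 = 1/2
No assignment yields a value below 1/2, so this is the minimum.

1/2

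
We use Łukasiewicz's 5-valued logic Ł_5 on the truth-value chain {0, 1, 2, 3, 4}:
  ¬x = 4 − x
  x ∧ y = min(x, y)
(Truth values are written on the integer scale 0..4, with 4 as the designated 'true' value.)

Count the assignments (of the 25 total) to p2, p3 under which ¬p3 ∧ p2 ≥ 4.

value 4: 1 assignment (counts)
value 3: 3 assignments
value 2: 5 assignments
value 1: 7 assignments
value 0: 9 assignments
So 1 of the 25 assignments meets the threshold.

1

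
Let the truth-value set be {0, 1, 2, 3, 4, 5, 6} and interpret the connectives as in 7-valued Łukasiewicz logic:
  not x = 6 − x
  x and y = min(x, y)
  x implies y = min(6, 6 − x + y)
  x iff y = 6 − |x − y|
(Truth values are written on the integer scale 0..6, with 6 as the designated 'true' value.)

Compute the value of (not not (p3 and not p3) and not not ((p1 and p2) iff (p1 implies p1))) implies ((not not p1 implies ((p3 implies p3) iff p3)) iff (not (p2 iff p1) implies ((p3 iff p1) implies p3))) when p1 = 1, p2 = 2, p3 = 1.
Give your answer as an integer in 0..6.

not p3 = not 1 = 5
p3 and not p3 = 1 and 5 = 1
not (p3 and not p3) = not 1 = 5
not not (p3 and not p3) = not 5 = 1
p1 and p2 = 1 and 2 = 1
p1 implies p1 = 1 implies 1 = 6
(p1 and p2) iff (p1 implies p1) = 1 iff 6 = 1
not ((p1 and p2) iff (p1 implies p1)) = not 1 = 5
not not ((p1 and p2) iff (p1 implies p1)) = not 5 = 1
not not (p3 and not p3) and not not ((p1 and p2) iff (p1 implies p1)) = 1 and 1 = 1
not p1 = not 1 = 5
not not p1 = not 5 = 1
p3 implies p3 = 1 implies 1 = 6
(p3 implies p3) iff p3 = 6 iff 1 = 1
not not p1 implies ((p3 implies p3) iff p3) = 1 implies 1 = 6
p2 iff p1 = 2 iff 1 = 5
not (p2 iff p1) = not 5 = 1
p3 iff p1 = 1 iff 1 = 6
(p3 iff p1) implies p3 = 6 implies 1 = 1
not (p2 iff p1) implies ((p3 iff p1) implies p3) = 1 implies 1 = 6
(not not p1 implies ((p3 implies p3) iff p3)) iff (not (p2 iff p1) implies ((p3 iff p1) implies p3)) = 6 iff 6 = 6
(not not (p3 and not p3) and not not ((p1 and p2) iff (p1 implies p1))) implies ((not not p1 implies ((p3 implies p3) iff p3)) iff (not (p2 iff p1) implies ((p3 iff p1) implies p3))) = 1 implies 6 = 6

6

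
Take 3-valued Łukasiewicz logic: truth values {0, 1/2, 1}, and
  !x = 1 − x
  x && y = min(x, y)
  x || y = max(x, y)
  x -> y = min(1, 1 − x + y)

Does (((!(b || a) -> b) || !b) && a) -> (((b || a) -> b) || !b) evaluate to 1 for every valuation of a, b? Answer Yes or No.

No

Counterexample: take a = 1, b = 1/2.
b || a = 1/2 || 1 = 1
!(b || a) = !1 = 0
!(b || a) -> b = 0 -> 1/2 = 1
!b = !1/2 = 1/2
(!(b || a) -> b) || !b = 1 || 1/2 = 1
((!(b || a) -> b) || !b) && a = 1 && 1 = 1
b || a = 1/2 || 1 = 1
(b || a) -> b = 1 -> 1/2 = 1/2
!b = !1/2 = 1/2
((b || a) -> b) || !b = 1/2 || 1/2 = 1/2
(((!(b || a) -> b) || !b) && a) -> (((b || a) -> b) || !b) = 1 -> 1/2 = 1/2
This gives 1/2 ≠ 1.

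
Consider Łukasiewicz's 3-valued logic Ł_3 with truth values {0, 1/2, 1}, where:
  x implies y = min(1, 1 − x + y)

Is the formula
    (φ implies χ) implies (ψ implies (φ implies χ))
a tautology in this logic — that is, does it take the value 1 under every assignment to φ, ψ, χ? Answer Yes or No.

At φ = 1, ψ = 1, χ = 1/2, for instance:
φ implies χ = 1 implies 1/2 = 1/2
ψ implies (φ implies χ) = 1 implies 1/2 = 1/2
(φ implies χ) implies (ψ implies (φ implies χ)) = 1/2 implies 1/2 = 1
and checking the remaining 26 assignments likewise gives ≥ 1 in every case.

Yes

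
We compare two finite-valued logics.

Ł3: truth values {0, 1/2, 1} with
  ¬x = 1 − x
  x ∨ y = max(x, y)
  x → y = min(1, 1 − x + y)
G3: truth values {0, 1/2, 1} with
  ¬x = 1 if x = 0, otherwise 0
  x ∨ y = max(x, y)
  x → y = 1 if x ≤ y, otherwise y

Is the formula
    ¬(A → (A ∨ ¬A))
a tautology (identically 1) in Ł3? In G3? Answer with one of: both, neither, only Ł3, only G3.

neither

In Ł3: at A = 0 the value is 0 — not a tautology.
In G3: at A = 0 the value is 0 — not a tautology.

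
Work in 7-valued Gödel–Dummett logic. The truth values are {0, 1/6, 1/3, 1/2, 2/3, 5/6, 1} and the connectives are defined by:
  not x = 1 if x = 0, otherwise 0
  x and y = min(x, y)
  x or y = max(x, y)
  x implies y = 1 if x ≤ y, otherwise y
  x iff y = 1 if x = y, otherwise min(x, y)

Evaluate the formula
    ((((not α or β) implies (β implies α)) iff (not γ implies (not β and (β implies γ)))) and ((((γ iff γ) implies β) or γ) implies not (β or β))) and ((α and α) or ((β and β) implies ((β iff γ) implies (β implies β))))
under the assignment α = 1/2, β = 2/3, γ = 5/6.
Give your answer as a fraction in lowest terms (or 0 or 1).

not α = not 1/2 = 0
not α or β = 0 or 2/3 = 2/3
β implies α = 2/3 implies 1/2 = 1/2
(not α or β) implies (β implies α) = 2/3 implies 1/2 = 1/2
not γ = not 5/6 = 0
not β = not 2/3 = 0
β implies γ = 2/3 implies 5/6 = 1
not β and (β implies γ) = 0 and 1 = 0
not γ implies (not β and (β implies γ)) = 0 implies 0 = 1
((not α or β) implies (β implies α)) iff (not γ implies (not β and (β implies γ))) = 1/2 iff 1 = 1/2
γ iff γ = 5/6 iff 5/6 = 1
(γ iff γ) implies β = 1 implies 2/3 = 2/3
((γ iff γ) implies β) or γ = 2/3 or 5/6 = 5/6
β or β = 2/3 or 2/3 = 2/3
not (β or β) = not 2/3 = 0
(((γ iff γ) implies β) or γ) implies not (β or β) = 5/6 implies 0 = 0
(((not α or β) implies (β implies α)) iff (not γ implies (not β and (β implies γ)))) and ((((γ iff γ) implies β) or γ) implies not (β or β)) = 1/2 and 0 = 0
α and α = 1/2 and 1/2 = 1/2
β and β = 2/3 and 2/3 = 2/3
β iff γ = 2/3 iff 5/6 = 2/3
β implies β = 2/3 implies 2/3 = 1
(β iff γ) implies (β implies β) = 2/3 implies 1 = 1
(β and β) implies ((β iff γ) implies (β implies β)) = 2/3 implies 1 = 1
(α and α) or ((β and β) implies ((β iff γ) implies (β implies β))) = 1/2 or 1 = 1
((((not α or β) implies (β implies α)) iff (not γ implies (not β and (β implies γ)))) and ((((γ iff γ) implies β) or γ) implies not (β or β))) and ((α and α) or ((β and β) implies ((β iff γ) implies (β implies β)))) = 0 and 1 = 0

0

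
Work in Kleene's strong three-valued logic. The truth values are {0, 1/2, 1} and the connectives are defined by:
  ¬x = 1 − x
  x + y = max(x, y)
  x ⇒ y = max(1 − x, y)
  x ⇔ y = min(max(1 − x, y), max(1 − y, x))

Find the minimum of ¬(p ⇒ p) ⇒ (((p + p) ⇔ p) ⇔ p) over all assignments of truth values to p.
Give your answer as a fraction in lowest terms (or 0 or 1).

1/2

Take p = 1/2:
p ⇒ p = 1/2 ⇒ 1/2 = 1/2
¬(p ⇒ p) = ¬1/2 = 1/2
p + p = 1/2 + 1/2 = 1/2
(p + p) ⇔ p = 1/2 ⇔ 1/2 = 1/2
((p + p) ⇔ p) ⇔ p = 1/2 ⇔ 1/2 = 1/2
¬(p ⇒ p) ⇒ (((p + p) ⇔ p) ⇔ p) = 1/2 ⇒ 1/2 = 1/2
No assignment yields a value below 1/2, so this is the minimum.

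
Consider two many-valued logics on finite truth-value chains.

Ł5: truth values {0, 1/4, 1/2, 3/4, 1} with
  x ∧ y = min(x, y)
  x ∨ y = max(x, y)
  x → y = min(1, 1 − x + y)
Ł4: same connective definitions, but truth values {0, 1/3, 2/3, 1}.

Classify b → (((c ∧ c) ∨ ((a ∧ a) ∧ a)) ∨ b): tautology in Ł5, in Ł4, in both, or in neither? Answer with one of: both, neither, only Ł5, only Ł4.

both

In Ł5: every assignment gives 1 — tautology.
In Ł4: every assignment gives 1 — tautology.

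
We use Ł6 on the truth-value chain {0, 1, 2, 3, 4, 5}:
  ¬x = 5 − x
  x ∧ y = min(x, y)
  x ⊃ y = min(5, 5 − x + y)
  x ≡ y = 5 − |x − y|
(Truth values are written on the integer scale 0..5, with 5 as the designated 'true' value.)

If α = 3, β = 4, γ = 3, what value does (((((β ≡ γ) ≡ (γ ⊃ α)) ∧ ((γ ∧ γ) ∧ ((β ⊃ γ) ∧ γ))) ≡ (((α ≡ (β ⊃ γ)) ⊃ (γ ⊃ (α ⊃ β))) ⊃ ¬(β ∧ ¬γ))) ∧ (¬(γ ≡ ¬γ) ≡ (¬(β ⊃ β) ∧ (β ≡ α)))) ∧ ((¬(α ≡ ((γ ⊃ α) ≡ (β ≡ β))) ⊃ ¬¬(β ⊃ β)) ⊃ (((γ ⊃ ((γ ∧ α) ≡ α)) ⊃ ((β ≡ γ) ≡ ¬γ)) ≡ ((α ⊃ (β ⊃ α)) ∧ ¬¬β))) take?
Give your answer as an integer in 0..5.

4

β ≡ γ = 4 ≡ 3 = 4
γ ⊃ α = 3 ⊃ 3 = 5
(β ≡ γ) ≡ (γ ⊃ α) = 4 ≡ 5 = 4
γ ∧ γ = 3 ∧ 3 = 3
β ⊃ γ = 4 ⊃ 3 = 4
(β ⊃ γ) ∧ γ = 4 ∧ 3 = 3
(γ ∧ γ) ∧ ((β ⊃ γ) ∧ γ) = 3 ∧ 3 = 3
((β ≡ γ) ≡ (γ ⊃ α)) ∧ ((γ ∧ γ) ∧ ((β ⊃ γ) ∧ γ)) = 4 ∧ 3 = 3
β ⊃ γ = 4 ⊃ 3 = 4
α ≡ (β ⊃ γ) = 3 ≡ 4 = 4
α ⊃ β = 3 ⊃ 4 = 5
γ ⊃ (α ⊃ β) = 3 ⊃ 5 = 5
(α ≡ (β ⊃ γ)) ⊃ (γ ⊃ (α ⊃ β)) = 4 ⊃ 5 = 5
¬γ = ¬3 = 2
β ∧ ¬γ = 4 ∧ 2 = 2
¬(β ∧ ¬γ) = ¬2 = 3
((α ≡ (β ⊃ γ)) ⊃ (γ ⊃ (α ⊃ β))) ⊃ ¬(β ∧ ¬γ) = 5 ⊃ 3 = 3
(((β ≡ γ) ≡ (γ ⊃ α)) ∧ ((γ ∧ γ) ∧ ((β ⊃ γ) ∧ γ))) ≡ (((α ≡ (β ⊃ γ)) ⊃ (γ ⊃ (α ⊃ β))) ⊃ ¬(β ∧ ¬γ)) = 3 ≡ 3 = 5
¬γ = ¬3 = 2
γ ≡ ¬γ = 3 ≡ 2 = 4
¬(γ ≡ ¬γ) = ¬4 = 1
β ⊃ β = 4 ⊃ 4 = 5
¬(β ⊃ β) = ¬5 = 0
β ≡ α = 4 ≡ 3 = 4
¬(β ⊃ β) ∧ (β ≡ α) = 0 ∧ 4 = 0
¬(γ ≡ ¬γ) ≡ (¬(β ⊃ β) ∧ (β ≡ α)) = 1 ≡ 0 = 4
((((β ≡ γ) ≡ (γ ⊃ α)) ∧ ((γ ∧ γ) ∧ ((β ⊃ γ) ∧ γ))) ≡ (((α ≡ (β ⊃ γ)) ⊃ (γ ⊃ (α ⊃ β))) ⊃ ¬(β ∧ ¬γ))) ∧ (¬(γ ≡ ¬γ) ≡ (¬(β ⊃ β) ∧ (β ≡ α))) = 5 ∧ 4 = 4
γ ⊃ α = 3 ⊃ 3 = 5
β ≡ β = 4 ≡ 4 = 5
(γ ⊃ α) ≡ (β ≡ β) = 5 ≡ 5 = 5
α ≡ ((γ ⊃ α) ≡ (β ≡ β)) = 3 ≡ 5 = 3
¬(α ≡ ((γ ⊃ α) ≡ (β ≡ β))) = ¬3 = 2
β ⊃ β = 4 ⊃ 4 = 5
¬(β ⊃ β) = ¬5 = 0
¬¬(β ⊃ β) = ¬0 = 5
¬(α ≡ ((γ ⊃ α) ≡ (β ≡ β))) ⊃ ¬¬(β ⊃ β) = 2 ⊃ 5 = 5
γ ∧ α = 3 ∧ 3 = 3
(γ ∧ α) ≡ α = 3 ≡ 3 = 5
γ ⊃ ((γ ∧ α) ≡ α) = 3 ⊃ 5 = 5
β ≡ γ = 4 ≡ 3 = 4
¬γ = ¬3 = 2
(β ≡ γ) ≡ ¬γ = 4 ≡ 2 = 3
(γ ⊃ ((γ ∧ α) ≡ α)) ⊃ ((β ≡ γ) ≡ ¬γ) = 5 ⊃ 3 = 3
β ⊃ α = 4 ⊃ 3 = 4
α ⊃ (β ⊃ α) = 3 ⊃ 4 = 5
¬β = ¬4 = 1
¬¬β = ¬1 = 4
(α ⊃ (β ⊃ α)) ∧ ¬¬β = 5 ∧ 4 = 4
((γ ⊃ ((γ ∧ α) ≡ α)) ⊃ ((β ≡ γ) ≡ ¬γ)) ≡ ((α ⊃ (β ⊃ α)) ∧ ¬¬β) = 3 ≡ 4 = 4
(¬(α ≡ ((γ ⊃ α) ≡ (β ≡ β))) ⊃ ¬¬(β ⊃ β)) ⊃ (((γ ⊃ ((γ ∧ α) ≡ α)) ⊃ ((β ≡ γ) ≡ ¬γ)) ≡ ((α ⊃ (β ⊃ α)) ∧ ¬¬β)) = 5 ⊃ 4 = 4
(((((β ≡ γ) ≡ (γ ⊃ α)) ∧ ((γ ∧ γ) ∧ ((β ⊃ γ) ∧ γ))) ≡ (((α ≡ (β ⊃ γ)) ⊃ (γ ⊃ (α ⊃ β))) ⊃ ¬(β ∧ ¬γ))) ∧ (¬(γ ≡ ¬γ) ≡ (¬(β ⊃ β) ∧ (β ≡ α)))) ∧ ((¬(α ≡ ((γ ⊃ α) ≡ (β ≡ β))) ⊃ ¬¬(β ⊃ β)) ⊃ (((γ ⊃ ((γ ∧ α) ≡ α)) ⊃ ((β ≡ γ) ≡ ¬γ)) ≡ ((α ⊃ (β ⊃ α)) ∧ ¬¬β))) = 4 ∧ 4 = 4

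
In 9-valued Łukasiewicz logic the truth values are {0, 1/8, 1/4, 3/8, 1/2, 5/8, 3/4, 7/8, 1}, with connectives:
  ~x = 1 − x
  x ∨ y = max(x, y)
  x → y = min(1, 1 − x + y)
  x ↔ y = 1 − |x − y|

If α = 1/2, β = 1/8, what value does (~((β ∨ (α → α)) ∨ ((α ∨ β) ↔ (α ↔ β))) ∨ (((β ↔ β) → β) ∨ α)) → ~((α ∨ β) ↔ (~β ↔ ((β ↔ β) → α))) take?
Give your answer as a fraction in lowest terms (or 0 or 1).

5/8

α → α = 1/2 → 1/2 = 1
β ∨ (α → α) = 1/8 ∨ 1 = 1
α ∨ β = 1/2 ∨ 1/8 = 1/2
α ↔ β = 1/2 ↔ 1/8 = 5/8
(α ∨ β) ↔ (α ↔ β) = 1/2 ↔ 5/8 = 7/8
(β ∨ (α → α)) ∨ ((α ∨ β) ↔ (α ↔ β)) = 1 ∨ 7/8 = 1
~((β ∨ (α → α)) ∨ ((α ∨ β) ↔ (α ↔ β))) = ~1 = 0
β ↔ β = 1/8 ↔ 1/8 = 1
(β ↔ β) → β = 1 → 1/8 = 1/8
((β ↔ β) → β) ∨ α = 1/8 ∨ 1/2 = 1/2
~((β ∨ (α → α)) ∨ ((α ∨ β) ↔ (α ↔ β))) ∨ (((β ↔ β) → β) ∨ α) = 0 ∨ 1/2 = 1/2
α ∨ β = 1/2 ∨ 1/8 = 1/2
~β = ~1/8 = 7/8
β ↔ β = 1/8 ↔ 1/8 = 1
(β ↔ β) → α = 1 → 1/2 = 1/2
~β ↔ ((β ↔ β) → α) = 7/8 ↔ 1/2 = 5/8
(α ∨ β) ↔ (~β ↔ ((β ↔ β) → α)) = 1/2 ↔ 5/8 = 7/8
~((α ∨ β) ↔ (~β ↔ ((β ↔ β) → α))) = ~7/8 = 1/8
(~((β ∨ (α → α)) ∨ ((α ∨ β) ↔ (α ↔ β))) ∨ (((β ↔ β) → β) ∨ α)) → ~((α ∨ β) ↔ (~β ↔ ((β ↔ β) → α))) = 1/2 → 1/8 = 5/8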